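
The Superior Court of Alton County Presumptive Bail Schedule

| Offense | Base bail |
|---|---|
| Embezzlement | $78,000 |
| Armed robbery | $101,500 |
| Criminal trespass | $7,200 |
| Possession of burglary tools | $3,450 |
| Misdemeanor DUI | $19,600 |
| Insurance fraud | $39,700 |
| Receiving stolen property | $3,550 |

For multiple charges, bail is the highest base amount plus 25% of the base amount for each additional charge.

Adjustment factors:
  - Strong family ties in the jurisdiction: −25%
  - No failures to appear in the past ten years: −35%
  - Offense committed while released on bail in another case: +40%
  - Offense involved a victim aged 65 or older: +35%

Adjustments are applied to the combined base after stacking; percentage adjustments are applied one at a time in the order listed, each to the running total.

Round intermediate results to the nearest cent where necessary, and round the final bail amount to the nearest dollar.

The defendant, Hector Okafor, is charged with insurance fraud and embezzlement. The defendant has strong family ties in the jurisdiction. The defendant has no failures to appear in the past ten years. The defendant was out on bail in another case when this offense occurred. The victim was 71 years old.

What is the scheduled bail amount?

$81,012

Base amounts from the schedule: insurance fraud $39,700; embezzlement $78,000.
Stacking rule: highest base plus 25% of each additional charge. Highest is embezzlement at $78,000. Additional: $39,700 × 25% = $9,925. Combined base = $78,000 + $9,925 = $87,925.
Strong family ties in the jurisdiction (−25%): $87,925 × 0.75 = $65,943.75.
No failures to appear in the past ten years (−35%): $65,943.75 × 0.65 = $42,863.44.
Offense committed while released on bail in another case (+40%): $42,863.44 × 1.4 = $60,008.82.
Offense involved a victim aged 65 or older (+35%): $60,008.82 × 1.35 = $81,011.91.
Rounded to the nearest dollar: $81,012.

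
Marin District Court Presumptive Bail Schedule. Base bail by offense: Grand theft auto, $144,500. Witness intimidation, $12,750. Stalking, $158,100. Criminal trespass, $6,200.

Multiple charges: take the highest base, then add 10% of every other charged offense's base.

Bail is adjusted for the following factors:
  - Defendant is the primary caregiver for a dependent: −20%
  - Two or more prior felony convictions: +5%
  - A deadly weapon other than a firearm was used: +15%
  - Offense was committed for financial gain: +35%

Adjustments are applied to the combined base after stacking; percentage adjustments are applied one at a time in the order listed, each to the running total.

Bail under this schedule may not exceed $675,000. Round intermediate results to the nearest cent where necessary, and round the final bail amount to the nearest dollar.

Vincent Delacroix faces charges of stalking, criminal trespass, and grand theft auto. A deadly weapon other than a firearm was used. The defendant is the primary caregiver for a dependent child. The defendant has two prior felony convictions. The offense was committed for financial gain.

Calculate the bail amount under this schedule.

$225,831

Base amounts from the schedule: stalking $158,100; criminal trespass $6,200; grand theft auto $144,500.
Stacking rule: highest base plus 10% of each additional charge. Highest is stalking at $158,100. Additional: $6,200 × 10% = $620; $144,500 × 10% = $14,450. Combined base = $158,100 + $15,070 = $173,170.
Defendant is the primary caregiver for a dependent (−20%): $173,170 × 0.8 = $138,536.
Two or more prior felony convictions (+5%): $138,536 × 1.05 = $145,462.80.
A deadly weapon other than a firearm was used (+15%): $145,462.80 × 1.15 = $167,282.22.
Offense was committed for financial gain (+35%): $167,282.22 × 1.35 = $225,831.
$225,831 is within the $675,000 maximum.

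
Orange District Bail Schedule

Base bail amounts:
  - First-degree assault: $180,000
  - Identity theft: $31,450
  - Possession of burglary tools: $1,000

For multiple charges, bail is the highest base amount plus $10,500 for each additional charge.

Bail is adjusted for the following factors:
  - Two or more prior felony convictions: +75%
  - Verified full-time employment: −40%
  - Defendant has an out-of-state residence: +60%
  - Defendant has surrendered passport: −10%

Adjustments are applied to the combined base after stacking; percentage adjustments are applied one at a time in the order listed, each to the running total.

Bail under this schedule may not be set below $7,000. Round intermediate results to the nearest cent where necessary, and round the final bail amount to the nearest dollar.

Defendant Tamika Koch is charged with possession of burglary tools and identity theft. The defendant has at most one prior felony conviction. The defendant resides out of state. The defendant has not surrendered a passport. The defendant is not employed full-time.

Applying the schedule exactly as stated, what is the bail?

$67,120

Base amounts from the schedule: possession of burglary tools $1,000; identity theft $31,450.
Stacking rule: highest base plus $10,500 per additional charge. Highest is identity theft at $31,450; 1 additional charge → +$10,500. Combined base = $41,950.
Defendant has an out-of-state residence (+60%): $41,950 × 1.6 = $67,120.
$67,120 is at or above the $7,000 minimum.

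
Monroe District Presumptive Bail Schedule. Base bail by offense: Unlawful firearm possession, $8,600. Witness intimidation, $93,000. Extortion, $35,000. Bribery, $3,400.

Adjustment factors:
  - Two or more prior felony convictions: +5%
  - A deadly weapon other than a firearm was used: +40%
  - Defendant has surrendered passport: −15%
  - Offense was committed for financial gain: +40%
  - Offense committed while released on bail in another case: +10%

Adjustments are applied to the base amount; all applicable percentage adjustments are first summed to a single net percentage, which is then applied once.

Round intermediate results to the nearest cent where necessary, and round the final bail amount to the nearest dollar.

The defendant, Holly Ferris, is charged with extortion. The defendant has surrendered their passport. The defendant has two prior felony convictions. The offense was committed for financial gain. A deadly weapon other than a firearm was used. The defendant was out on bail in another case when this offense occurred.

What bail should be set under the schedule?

Base amounts from the schedule: extortion $35,000.
Single charge. Combined base = $35,000.
Net percentage adjustment: +5% +40% −15% +40% +10% = +80%. $35,000 × 1.8 = $63,000.

$63,000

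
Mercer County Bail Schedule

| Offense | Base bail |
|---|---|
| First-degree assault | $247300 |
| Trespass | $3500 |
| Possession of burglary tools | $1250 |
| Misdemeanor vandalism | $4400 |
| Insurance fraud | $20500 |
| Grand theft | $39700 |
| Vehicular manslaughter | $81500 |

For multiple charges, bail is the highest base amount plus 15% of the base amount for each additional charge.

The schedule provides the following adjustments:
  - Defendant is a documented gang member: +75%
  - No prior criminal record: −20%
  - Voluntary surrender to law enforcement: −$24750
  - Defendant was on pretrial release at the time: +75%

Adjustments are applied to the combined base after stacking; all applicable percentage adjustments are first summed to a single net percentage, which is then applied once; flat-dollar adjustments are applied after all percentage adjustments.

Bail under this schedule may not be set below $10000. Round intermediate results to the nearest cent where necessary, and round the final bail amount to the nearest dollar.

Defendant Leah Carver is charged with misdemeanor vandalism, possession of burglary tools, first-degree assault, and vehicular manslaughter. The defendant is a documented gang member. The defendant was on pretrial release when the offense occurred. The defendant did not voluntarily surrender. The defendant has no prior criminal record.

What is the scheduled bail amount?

$598857

Base amounts from the schedule: misdemeanor vandalism $4400; possession of burglary tools $1250; first-degree assault $247300; vehicular manslaughter $81500.
Stacking rule: highest base plus 15% of each additional charge. Highest is first-degree assault at $247300. Additional: $4400 × 15% = $660; $1250 × 15% = $187.50; $81500 × 15% = $12225. Combined base = $247300 + $13072.50 = $260372.50.
Net percentage adjustment: +75% −20% +75% = +130%. $260372.50 × 2.3 = $598856.75.
$598856.75 is at or above the $10000 minimum.
Rounded to the nearest dollar: $598857.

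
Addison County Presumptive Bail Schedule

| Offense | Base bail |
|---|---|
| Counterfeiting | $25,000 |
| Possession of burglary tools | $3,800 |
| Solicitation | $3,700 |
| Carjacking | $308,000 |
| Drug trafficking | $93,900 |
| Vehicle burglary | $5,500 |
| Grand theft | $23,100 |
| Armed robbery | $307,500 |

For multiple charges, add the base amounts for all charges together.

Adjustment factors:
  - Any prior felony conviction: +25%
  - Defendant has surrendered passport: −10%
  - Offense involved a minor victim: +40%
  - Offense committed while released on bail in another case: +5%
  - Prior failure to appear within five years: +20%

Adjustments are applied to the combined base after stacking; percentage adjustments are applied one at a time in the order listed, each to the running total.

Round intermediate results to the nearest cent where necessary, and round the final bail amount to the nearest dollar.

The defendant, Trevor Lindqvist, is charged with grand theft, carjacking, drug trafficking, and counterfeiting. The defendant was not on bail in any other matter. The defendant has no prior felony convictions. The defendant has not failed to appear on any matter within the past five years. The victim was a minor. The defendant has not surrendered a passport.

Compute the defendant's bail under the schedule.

Base amounts from the schedule: grand theft $23,100; carjacking $308,000; drug trafficking $93,900; counterfeiting $25,000.
Stacking rule: sum of all bases. $23,100 + $308,000 + $93,900 + $25,000 = $450,000.
Offense involved a minor victim (+40%): $450,000 × 1.4 = $630,000.

$630,000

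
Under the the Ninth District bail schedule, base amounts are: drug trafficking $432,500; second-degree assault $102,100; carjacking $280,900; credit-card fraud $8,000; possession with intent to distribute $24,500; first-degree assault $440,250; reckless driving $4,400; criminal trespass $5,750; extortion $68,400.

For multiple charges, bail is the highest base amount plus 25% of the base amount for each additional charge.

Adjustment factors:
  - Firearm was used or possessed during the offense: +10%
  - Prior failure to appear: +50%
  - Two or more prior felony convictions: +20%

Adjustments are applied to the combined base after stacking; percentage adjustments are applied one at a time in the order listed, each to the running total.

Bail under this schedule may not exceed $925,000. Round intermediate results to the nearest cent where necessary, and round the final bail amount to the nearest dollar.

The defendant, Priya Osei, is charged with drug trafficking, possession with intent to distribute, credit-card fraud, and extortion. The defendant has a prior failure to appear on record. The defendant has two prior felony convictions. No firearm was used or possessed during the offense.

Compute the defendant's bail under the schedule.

Base amounts from the schedule: drug trafficking $432,500; possession with intent to distribute $24,500; credit-card fraud $8,000; extortion $68,400.
Stacking rule: highest base plus 25% of each additional charge. Highest is drug trafficking at $432,500. Additional: $24,500 × 25% = $6,125; $8,000 × 25% = $2,000; $68,400 × 25% = $17,100. Combined base = $432,500 + $25,225 = $457,725.
Prior failure to appear (+50%): $457,725 × 1.5 = $686,587.50.
Two or more prior felony convictions (+20%): $686,587.50 × 1.2 = $823,905.
$823,905 is within the $925,000 maximum.

$823,905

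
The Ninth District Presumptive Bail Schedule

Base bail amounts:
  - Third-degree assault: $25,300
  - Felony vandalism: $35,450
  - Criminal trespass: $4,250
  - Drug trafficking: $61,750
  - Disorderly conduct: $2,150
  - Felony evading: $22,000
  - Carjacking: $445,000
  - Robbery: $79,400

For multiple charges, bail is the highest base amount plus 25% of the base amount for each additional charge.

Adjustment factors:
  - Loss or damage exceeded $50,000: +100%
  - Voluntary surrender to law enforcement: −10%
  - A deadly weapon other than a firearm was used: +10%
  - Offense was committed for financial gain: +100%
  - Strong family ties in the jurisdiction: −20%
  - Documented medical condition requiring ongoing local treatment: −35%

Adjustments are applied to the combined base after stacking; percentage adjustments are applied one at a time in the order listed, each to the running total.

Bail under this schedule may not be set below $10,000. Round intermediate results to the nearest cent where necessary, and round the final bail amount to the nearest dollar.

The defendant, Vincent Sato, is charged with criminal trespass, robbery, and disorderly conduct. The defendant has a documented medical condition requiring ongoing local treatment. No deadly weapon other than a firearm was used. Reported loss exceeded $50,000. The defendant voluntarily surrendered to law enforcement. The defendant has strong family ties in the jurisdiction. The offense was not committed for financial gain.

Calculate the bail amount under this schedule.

Base amounts from the schedule: criminal trespass $4,250; robbery $79,400; disorderly conduct $2,150.
Stacking rule: highest base plus 25% of each additional charge. Highest is robbery at $79,400. Additional: $4,250 × 25% = $1,062.50; $2,150 × 25% = $537.50. Combined base = $79,400 + $1,600 = $81,000.
Loss or damage exceeded $50,000 (+100%): $81,000 × 2 = $162,000.
Voluntary surrender to law enforcement (−10%): $162,000 × 0.9 = $145,800.
Strong family ties in the jurisdiction (−20%): $145,800 × 0.8 = $116,640.
Documented medical condition requiring ongoing local treatment (−35%): $116,640 × 0.65 = $75,816.
$75,816 is at or above the $10,000 minimum.

$75,816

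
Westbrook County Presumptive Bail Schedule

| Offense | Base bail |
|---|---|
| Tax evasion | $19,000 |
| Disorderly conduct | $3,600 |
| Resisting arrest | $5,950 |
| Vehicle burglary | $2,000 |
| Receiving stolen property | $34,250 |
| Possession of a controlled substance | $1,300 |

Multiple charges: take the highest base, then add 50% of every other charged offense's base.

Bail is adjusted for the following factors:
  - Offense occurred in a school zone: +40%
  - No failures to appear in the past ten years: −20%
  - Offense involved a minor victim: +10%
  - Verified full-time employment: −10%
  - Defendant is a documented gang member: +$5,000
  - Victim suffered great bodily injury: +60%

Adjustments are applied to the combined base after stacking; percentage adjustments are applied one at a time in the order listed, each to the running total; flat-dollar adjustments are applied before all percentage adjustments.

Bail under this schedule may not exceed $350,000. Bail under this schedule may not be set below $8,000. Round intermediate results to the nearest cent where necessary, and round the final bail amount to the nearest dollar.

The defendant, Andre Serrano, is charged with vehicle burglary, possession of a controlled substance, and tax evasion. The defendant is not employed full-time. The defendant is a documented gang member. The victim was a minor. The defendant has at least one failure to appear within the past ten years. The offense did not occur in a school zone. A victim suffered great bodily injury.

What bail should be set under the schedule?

Base amounts from the schedule: vehicle burglary $2,000; possession of a controlled substance $1,300; tax evasion $19,000.
Stacking rule: highest base plus 50% of each additional charge. Highest is tax evasion at $19,000. Additional: $2,000 × 50% = $1,000; $1,300 × 50% = $650. Combined base = $19,000 + $1,650 = $20,650.
Defendant is a documented gang member (+$5,000 flat): $20,650 + $5,000 = $25,650.
Offense involved a minor victim (+10%): $25,650 × 1.1 = $28,215.
Victim suffered great bodily injury (+60%): $28,215 × 1.6 = $45,144.
$45,144 is within the $350,000 maximum.
$45,144 is at or above the $8,000 minimum.

$45,144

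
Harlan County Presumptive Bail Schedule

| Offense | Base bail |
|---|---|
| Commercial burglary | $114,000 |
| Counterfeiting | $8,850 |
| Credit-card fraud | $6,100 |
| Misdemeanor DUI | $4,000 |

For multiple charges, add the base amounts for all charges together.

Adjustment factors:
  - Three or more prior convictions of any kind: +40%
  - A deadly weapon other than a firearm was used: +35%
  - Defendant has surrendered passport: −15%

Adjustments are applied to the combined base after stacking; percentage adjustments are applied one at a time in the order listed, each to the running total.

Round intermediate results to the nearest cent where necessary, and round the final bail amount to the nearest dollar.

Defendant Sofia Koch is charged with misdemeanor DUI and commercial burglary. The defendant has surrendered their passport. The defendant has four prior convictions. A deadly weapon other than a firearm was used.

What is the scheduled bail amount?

$189,567

Base amounts from the schedule: misdemeanor DUI $4,000; commercial burglary $114,000.
Stacking rule: sum of all bases. $4,000 + $114,000 = $118,000.
Three or more prior convictions of any kind (+40%): $118,000 × 1.4 = $165,200.
A deadly weapon other than a firearm was used (+35%): $165,200 × 1.35 = $223,020.
Defendant has surrendered passport (−15%): $223,020 × 0.85 = $189,567.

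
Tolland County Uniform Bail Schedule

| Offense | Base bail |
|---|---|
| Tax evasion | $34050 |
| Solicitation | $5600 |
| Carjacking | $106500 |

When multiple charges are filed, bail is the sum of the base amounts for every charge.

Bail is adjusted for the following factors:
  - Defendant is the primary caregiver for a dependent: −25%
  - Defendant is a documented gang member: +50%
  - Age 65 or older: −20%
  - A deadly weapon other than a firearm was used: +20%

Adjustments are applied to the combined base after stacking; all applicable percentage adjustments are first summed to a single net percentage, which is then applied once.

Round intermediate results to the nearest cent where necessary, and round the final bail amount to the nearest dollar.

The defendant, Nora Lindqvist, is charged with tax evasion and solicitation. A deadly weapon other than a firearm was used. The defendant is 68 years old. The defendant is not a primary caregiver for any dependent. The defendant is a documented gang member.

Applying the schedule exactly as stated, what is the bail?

Base amounts from the schedule: tax evasion $34050; solicitation $5600.
Stacking rule: sum of all bases. $34050 + $5600 = $39650.
Net percentage adjustment: +50% −20% +20% = +50%. $39650 × 1.5 = $59475.

$59475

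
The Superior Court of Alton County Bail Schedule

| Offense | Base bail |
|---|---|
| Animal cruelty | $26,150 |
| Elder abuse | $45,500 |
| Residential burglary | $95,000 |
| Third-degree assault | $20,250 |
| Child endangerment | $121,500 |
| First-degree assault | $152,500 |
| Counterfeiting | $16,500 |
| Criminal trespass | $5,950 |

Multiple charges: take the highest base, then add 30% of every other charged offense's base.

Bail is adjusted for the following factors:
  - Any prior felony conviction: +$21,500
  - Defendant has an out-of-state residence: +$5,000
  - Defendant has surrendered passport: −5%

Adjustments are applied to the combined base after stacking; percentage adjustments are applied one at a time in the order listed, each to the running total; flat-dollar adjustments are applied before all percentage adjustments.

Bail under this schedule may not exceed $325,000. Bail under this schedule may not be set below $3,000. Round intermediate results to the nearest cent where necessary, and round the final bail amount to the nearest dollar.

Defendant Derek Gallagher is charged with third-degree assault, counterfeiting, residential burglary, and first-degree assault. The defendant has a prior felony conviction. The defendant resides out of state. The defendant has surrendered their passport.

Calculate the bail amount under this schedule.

Base amounts from the schedule: third-degree assault $20,250; counterfeiting $16,500; residential burglary $95,000; first-degree assault $152,500.
Stacking rule: highest base plus 30% of each additional charge. Highest is first-degree assault at $152,500. Additional: $20,250 × 30% = $6,075; $16,500 × 30% = $4,950; $95,000 × 30% = $28,500. Combined base = $152,500 + $39,525 = $192,025.
Any prior felony conviction (+$21,500 flat): $192,025 + $21,500 = $213,525.
Defendant has an out-of-state residence (+$5,000 flat): $213,525 + $5,000 = $218,525.
Defendant has surrendered passport (−5%): $218,525 × 0.95 = $207,598.75.
$207,598.75 is within the $325,000 maximum.
$207,598.75 is at or above the $3,000 minimum.
Rounded to the nearest dollar: $207,599.

$207,599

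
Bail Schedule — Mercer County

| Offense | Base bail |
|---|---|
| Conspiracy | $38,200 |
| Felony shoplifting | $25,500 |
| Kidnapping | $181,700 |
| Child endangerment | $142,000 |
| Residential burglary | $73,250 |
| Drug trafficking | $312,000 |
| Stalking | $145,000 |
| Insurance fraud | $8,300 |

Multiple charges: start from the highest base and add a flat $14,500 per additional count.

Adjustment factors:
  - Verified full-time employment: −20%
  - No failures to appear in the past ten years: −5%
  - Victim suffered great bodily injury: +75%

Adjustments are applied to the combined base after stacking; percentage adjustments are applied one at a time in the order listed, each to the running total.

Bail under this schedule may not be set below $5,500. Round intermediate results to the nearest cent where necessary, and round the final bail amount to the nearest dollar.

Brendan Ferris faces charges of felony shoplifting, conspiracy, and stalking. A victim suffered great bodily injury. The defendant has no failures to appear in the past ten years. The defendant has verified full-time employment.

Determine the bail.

Base amounts from the schedule: felony shoplifting $25,500; conspiracy $38,200; stalking $145,000.
Stacking rule: highest base plus $14,500 per additional charge. Highest is stalking at $145,000; 2 additional charges → +$29,000. Combined base = $174,000.
Verified full-time employment (−20%): $174,000 × 0.8 = $139,200.
No failures to appear in the past ten years (−5%): $139,200 × 0.95 = $132,240.
Victim suffered great bodily injury (+75%): $132,240 × 1.75 = $231,420.
$231,420 is at or above the $5,500 minimum.

$231,420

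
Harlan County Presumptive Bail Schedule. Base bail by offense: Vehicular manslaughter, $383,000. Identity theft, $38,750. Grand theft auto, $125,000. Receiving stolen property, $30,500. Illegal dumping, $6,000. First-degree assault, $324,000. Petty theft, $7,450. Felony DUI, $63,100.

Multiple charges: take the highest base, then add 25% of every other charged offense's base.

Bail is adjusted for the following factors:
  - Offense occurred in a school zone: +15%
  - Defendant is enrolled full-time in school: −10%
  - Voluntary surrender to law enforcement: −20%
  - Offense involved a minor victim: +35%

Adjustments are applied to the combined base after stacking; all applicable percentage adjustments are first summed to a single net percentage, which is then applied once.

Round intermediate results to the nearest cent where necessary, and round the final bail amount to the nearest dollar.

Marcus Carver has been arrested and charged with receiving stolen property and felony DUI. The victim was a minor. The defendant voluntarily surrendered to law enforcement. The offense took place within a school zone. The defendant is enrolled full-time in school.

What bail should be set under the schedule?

$84,870

Base amounts from the schedule: receiving stolen property $30,500; felony DUI $63,100.
Stacking rule: highest base plus 25% of each additional charge. Highest is felony DUI at $63,100. Additional: $30,500 × 25% = $7,625. Combined base = $63,100 + $7,625 = $70,725.
Net percentage adjustment: +15% −10% −20% +35% = +20%. $70,725 × 1.2 = $84,870.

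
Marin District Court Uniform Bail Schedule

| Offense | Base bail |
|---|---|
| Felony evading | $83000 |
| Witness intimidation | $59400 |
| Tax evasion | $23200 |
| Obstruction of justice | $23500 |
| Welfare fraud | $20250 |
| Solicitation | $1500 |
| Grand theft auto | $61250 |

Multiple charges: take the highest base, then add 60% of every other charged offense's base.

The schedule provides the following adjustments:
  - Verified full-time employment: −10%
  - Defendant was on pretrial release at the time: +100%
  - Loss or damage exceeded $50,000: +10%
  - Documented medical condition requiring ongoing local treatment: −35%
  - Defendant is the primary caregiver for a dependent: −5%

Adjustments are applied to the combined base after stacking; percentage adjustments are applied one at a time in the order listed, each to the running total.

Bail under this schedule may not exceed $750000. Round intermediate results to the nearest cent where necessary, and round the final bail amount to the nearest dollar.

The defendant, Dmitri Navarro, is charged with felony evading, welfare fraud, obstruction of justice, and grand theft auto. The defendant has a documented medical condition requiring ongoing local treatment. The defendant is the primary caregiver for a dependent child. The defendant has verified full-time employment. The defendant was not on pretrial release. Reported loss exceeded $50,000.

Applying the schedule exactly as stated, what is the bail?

Base amounts from the schedule: felony evading $83000; welfare fraud $20250; obstruction of justice $23500; grand theft auto $61250.
Stacking rule: highest base plus 60% of each additional charge. Highest is felony evading at $83000. Additional: $20250 × 60% = $12150; $23500 × 60% = $14100; $61250 × 60% = $36750. Combined base = $83000 + $63000 = $146000.
Verified full-time employment (−10%): $146000 × 0.9 = $131400.
Loss or damage exceeded $50,000 (+10%): $131400 × 1.1 = $144540.
Documented medical condition requiring ongoing local treatment (−35%): $144540 × 0.65 = $93951.
Defendant is the primary caregiver for a dependent (−5%): $93951 × 0.95 = $89253.45.
$89253.45 is within the $750000 maximum.
Rounded to the nearest dollar: $89253.

$89253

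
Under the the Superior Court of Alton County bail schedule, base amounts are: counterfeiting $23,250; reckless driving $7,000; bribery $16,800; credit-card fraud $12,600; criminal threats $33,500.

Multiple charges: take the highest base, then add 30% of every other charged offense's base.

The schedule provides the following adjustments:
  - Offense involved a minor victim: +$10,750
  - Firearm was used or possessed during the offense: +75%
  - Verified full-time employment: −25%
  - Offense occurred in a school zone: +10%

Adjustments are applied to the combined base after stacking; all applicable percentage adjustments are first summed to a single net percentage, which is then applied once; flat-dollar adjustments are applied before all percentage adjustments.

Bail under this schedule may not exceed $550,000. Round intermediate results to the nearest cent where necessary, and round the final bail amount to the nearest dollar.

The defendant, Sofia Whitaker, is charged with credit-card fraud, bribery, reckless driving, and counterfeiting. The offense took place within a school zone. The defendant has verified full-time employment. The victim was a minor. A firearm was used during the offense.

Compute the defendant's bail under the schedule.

Base amounts from the schedule: credit-card fraud $12,600; bribery $16,800; reckless driving $7,000; counterfeiting $23,250.
Stacking rule: highest base plus 30% of each additional charge. Highest is counterfeiting at $23,250. Additional: $12,600 × 30% = $3,780; $16,800 × 30% = $5,040; $7,000 × 30% = $2,100. Combined base = $23,250 + $10,920 = $34,170.
Offense involved a minor victim (+$10,750 flat): $34,170 + $10,750 = $44,920.
Net percentage adjustment: +75% −25% +10% = +60%. $44,920 × 1.6 = $71,872.
$71,872 is within the $550,000 maximum.

$71,872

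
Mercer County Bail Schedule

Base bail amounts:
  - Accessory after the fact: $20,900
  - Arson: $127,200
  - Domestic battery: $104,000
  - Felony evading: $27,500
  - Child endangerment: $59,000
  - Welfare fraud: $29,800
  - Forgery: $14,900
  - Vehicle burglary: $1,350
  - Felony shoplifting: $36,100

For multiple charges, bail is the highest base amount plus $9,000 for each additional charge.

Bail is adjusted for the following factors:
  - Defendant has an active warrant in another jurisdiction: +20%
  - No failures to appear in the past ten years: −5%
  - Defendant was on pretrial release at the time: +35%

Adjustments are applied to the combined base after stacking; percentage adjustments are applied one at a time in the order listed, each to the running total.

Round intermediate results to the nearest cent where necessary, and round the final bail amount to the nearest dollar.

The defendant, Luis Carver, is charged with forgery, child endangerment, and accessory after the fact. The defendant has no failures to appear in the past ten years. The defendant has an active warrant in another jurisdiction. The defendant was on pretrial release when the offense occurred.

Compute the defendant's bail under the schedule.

Base amounts from the schedule: forgery $14,900; child endangerment $59,000; accessory after the fact $20,900.
Stacking rule: highest base plus $9,000 per additional charge. Highest is child endangerment at $59,000; 2 additional charges → +$18,000. Combined base = $77,000.
Defendant has an active warrant in another jurisdiction (+20%): $77,000 × 1.2 = $92,400.
No failures to appear in the past ten years (−5%): $92,400 × 0.95 = $87,780.
Defendant was on pretrial release at the time (+35%): $87,780 × 1.35 = $118,503.

$118,503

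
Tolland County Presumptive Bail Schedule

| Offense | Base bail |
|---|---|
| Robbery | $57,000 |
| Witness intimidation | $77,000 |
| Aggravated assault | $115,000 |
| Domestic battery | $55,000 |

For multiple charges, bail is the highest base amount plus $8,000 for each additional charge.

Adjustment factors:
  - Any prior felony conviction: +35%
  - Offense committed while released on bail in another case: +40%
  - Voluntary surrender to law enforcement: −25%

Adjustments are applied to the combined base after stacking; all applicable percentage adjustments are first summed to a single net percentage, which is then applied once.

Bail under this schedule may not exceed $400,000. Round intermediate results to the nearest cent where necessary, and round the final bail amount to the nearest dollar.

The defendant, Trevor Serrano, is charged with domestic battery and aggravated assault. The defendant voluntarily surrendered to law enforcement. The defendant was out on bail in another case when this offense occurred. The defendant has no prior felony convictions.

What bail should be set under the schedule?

$141,450

Base amounts from the schedule: domestic battery $55,000; aggravated assault $115,000.
Stacking rule: highest base plus $8,000 per additional charge. Highest is aggravated assault at $115,000; 1 additional charge → +$8,000. Combined base = $123,000.
Net percentage adjustment: +40% −25% = +15%. $123,000 × 1.15 = $141,450.
$141,450 is within the $400,000 maximum.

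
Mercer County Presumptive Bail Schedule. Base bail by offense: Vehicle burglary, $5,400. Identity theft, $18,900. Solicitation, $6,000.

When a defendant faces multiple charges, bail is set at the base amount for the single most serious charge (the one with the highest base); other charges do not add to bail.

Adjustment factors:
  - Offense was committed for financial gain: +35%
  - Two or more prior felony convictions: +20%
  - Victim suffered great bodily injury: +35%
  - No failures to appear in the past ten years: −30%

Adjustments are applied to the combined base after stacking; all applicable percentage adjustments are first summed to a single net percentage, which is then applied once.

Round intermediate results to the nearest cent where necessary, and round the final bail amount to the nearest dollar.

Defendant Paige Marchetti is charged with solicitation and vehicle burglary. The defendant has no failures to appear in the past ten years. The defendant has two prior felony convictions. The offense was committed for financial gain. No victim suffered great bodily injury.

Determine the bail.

$7,500

Base amounts from the schedule: solicitation $6,000; vehicle burglary $5,400.
Stacking rule: use the highest base only. Highest is solicitation at $6,000. Combined base = $6,000.
Net percentage adjustment: +35% +20% −30% = +25%. $6,000 × 1.25 = $7,500.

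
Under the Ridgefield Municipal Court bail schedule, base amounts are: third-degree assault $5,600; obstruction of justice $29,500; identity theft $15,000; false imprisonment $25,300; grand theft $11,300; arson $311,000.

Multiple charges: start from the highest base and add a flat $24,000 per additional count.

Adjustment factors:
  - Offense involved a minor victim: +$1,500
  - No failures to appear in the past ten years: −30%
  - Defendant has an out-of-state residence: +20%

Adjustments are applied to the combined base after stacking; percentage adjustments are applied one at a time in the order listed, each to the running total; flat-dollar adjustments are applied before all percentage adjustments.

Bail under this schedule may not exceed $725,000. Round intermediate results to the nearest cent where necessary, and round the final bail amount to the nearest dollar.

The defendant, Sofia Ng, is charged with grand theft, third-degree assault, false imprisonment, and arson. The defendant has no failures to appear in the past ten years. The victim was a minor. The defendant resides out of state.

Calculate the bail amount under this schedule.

Base amounts from the schedule: grand theft $11,300; third-degree assault $5,600; false imprisonment $25,300; arson $311,000.
Stacking rule: highest base plus $24,000 per additional charge. Highest is arson at $311,000; 3 additional charges → +$72,000. Combined base = $383,000.
Offense involved a minor victim (+$1,500 flat): $383,000 + $1,500 = $384,500.
No failures to appear in the past ten years (−30%): $384,500 × 0.7 = $269,150.
Defendant has an out-of-state residence (+20%): $269,150 × 1.2 = $322,980.
$322,980 is within the $725,000 maximum.

$322,980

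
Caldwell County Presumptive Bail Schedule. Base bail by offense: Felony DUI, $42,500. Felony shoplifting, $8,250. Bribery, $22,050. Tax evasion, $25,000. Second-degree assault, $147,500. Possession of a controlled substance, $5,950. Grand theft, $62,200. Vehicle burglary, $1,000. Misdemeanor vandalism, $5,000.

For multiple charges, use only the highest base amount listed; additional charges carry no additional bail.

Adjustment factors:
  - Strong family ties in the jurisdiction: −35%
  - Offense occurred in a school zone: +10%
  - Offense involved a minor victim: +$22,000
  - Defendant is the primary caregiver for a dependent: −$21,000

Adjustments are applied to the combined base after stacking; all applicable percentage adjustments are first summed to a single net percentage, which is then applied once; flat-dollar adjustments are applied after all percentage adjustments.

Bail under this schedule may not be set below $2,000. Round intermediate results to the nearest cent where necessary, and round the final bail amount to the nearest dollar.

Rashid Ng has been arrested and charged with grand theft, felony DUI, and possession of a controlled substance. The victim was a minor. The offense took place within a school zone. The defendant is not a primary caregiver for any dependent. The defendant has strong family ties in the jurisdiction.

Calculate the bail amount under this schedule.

$68,650

Base amounts from the schedule: grand theft $62,200; felony DUI $42,500; possession of a controlled substance $5,950.
Stacking rule: use the highest base only. Highest is grand theft at $62,200. Combined base = $62,200.
Net percentage adjustment: −35% +10% = −25%. $62,200 × 0.75 = $46,650.
Offense involved a minor victim (+$22,000 flat): $46,650 + $22,000 = $68,650.
$68,650 is at or above the $2,000 minimum.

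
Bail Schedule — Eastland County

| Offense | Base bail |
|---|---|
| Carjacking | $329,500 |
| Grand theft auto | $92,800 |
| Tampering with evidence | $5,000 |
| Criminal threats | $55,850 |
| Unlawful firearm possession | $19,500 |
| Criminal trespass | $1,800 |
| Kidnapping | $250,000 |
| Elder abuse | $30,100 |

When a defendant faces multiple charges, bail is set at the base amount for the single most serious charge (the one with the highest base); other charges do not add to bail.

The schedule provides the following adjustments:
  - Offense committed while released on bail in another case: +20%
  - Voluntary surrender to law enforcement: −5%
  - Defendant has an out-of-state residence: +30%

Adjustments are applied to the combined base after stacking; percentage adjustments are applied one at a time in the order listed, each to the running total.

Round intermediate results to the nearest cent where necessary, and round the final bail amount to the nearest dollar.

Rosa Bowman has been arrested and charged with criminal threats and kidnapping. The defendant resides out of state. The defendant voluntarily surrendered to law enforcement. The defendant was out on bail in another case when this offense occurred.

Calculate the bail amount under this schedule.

$370,500

Base amounts from the schedule: criminal threats $55,850; kidnapping $250,000.
Stacking rule: use the highest base only. Highest is kidnapping at $250,000. Combined base = $250,000.
Offense committed while released on bail in another case (+20%): $250,000 × 1.2 = $300,000.
Voluntary surrender to law enforcement (−5%): $300,000 × 0.95 = $285,000.
Defendant has an out-of-state residence (+30%): $285,000 × 1.3 = $370,500.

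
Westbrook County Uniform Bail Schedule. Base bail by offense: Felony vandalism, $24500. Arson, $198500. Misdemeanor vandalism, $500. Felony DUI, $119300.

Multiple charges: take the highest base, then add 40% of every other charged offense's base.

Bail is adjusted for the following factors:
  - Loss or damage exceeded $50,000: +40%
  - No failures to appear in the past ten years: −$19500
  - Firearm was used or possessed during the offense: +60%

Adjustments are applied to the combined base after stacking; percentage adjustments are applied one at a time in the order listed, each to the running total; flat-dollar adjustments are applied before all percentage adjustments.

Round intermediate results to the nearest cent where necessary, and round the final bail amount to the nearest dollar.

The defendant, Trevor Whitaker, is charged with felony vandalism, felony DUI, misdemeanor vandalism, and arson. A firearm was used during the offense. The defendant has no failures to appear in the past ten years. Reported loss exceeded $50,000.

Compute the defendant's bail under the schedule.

$530253

Base amounts from the schedule: felony vandalism $24500; felony DUI $119300; misdemeanor vandalism $500; arson $198500.
Stacking rule: highest base plus 40% of each additional charge. Highest is arson at $198500. Additional: $24500 × 40% = $9800; $119300 × 40% = $47720; $500 × 40% = $200. Combined base = $198500 + $57720 = $256220.
No failures to appear in the past ten years (−$19500 flat): $256220 − $19500 = $236720.
Loss or damage exceeded $50,000 (+40%): $236720 × 1.4 = $331408.
Firearm was used or possessed during the offense (+60%): $331408 × 1.6 = $530252.80.
Rounded to the nearest dollar: $530253.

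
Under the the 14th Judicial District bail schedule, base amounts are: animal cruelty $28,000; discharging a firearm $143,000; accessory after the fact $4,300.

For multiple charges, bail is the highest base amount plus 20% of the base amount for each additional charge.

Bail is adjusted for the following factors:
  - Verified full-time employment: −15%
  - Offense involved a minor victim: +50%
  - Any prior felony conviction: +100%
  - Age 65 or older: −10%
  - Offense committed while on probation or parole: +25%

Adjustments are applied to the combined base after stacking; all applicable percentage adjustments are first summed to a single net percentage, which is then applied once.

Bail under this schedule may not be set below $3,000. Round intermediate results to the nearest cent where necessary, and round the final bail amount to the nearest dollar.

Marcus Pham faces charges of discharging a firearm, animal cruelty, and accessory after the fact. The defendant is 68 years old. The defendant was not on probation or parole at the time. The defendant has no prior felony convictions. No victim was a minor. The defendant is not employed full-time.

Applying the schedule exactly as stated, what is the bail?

$134,514

Base amounts from the schedule: discharging a firearm $143,000; animal cruelty $28,000; accessory after the fact $4,300.
Stacking rule: highest base plus 20% of each additional charge. Highest is discharging a firearm at $143,000. Additional: $28,000 × 20% = $5,600; $4,300 × 20% = $860. Combined base = $143,000 + $6,460 = $149,460.
Age 65 or older (−10%): $149,460 × 0.9 = $134,514.
$134,514 is at or above the $3,000 minimum.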